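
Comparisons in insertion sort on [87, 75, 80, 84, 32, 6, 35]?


Algorithm: insertion sort
Input: [87, 75, 80, 84, 32, 6, 35]
Sorted: [6, 32, 35, 75, 80, 84, 87]

19


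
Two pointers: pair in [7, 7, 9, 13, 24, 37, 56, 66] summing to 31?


lo=0(7)+hi=7(66)=73
lo=0(7)+hi=6(56)=63
lo=0(7)+hi=5(37)=44
lo=0(7)+hi=4(24)=31

Yes: 7+24=31


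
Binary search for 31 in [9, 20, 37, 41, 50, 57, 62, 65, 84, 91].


Step 1: lo=0, hi=9, mid=4, val=50
Step 2: lo=0, hi=3, mid=1, val=20
Step 3: lo=2, hi=3, mid=2, val=37

Not found


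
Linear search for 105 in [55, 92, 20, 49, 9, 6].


i=0: 55!=105
i=1: 92!=105
i=2: 20!=105
i=3: 49!=105
i=4: 9!=105
i=5: 6!=105

Not found, 6 comps


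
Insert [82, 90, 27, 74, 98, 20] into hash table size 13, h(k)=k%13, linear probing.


Insert 82: h=4 -> slot 4
Insert 90: h=12 -> slot 12
Insert 27: h=1 -> slot 1
Insert 74: h=9 -> slot 9
Insert 98: h=7 -> slot 7
Insert 20: h=7, 1 probes -> slot 8

Table: [None, 27, None, None, 82, None, None, 98, 20, 74, None, None, 90]


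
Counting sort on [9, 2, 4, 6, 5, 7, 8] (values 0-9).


Input: [9, 2, 4, 6, 5, 7, 8]
Counts: [0, 0, 1, 0, 1, 1, 1, 1, 1, 1]

Sorted: [2, 4, 5, 6, 7, 8, 9]


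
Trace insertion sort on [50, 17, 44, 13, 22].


Initial: [50, 17, 44, 13, 22]
Insert 17: [17, 50, 44, 13, 22]
Insert 44: [17, 44, 50, 13, 22]
Insert 13: [13, 17, 44, 50, 22]
Insert 22: [13, 17, 22, 44, 50]

Sorted: [13, 17, 22, 44, 50]


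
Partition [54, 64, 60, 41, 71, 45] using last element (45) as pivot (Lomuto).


Pivot: 45
  41 <= 45: swap -> [41, 64, 60, 54, 71, 45]
Place pivot at 1: [41, 45, 60, 54, 71, 64]

Partitioned: [41, 45, 60, 54, 71, 64]


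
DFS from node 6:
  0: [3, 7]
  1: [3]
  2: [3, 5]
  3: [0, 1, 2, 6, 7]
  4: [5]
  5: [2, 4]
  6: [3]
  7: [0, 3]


Visit 6, push [3]
Visit 3, push [7, 2, 1, 0]
Visit 0, push [7]
Visit 7, push []
Visit 1, push []
Visit 2, push [5]
Visit 5, push [4]
Visit 4, push []

DFS order: [6, 3, 0, 7, 1, 2, 5, 4]


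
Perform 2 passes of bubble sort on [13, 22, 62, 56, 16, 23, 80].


Initial: [13, 22, 62, 56, 16, 23, 80]
Pass 1: [13, 22, 56, 16, 23, 62, 80] (3 swaps)
Pass 2: [13, 22, 16, 23, 56, 62, 80] (2 swaps)

After 2 passes: [13, 22, 16, 23, 56, 62, 80]


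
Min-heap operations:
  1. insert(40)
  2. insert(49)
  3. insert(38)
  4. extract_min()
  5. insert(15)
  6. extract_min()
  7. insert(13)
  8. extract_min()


insert(40) -> [40]
insert(49) -> [40, 49]
insert(38) -> [38, 49, 40]
extract_min()->38, [40, 49]
insert(15) -> [15, 49, 40]
extract_min()->15, [40, 49]
insert(13) -> [13, 49, 40]
extract_min()->13, [40, 49]

Final heap: [40, 49]


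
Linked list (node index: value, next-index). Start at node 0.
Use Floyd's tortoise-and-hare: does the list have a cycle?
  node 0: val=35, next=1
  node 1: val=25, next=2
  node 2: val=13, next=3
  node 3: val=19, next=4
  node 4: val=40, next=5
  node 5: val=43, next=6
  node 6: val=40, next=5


Floyd's tortoise (slow, +1) and hare (fast, +2):
  init: slow=0, fast=0
  step 1: slow=1, fast=2
  step 2: slow=2, fast=4
  step 3: slow=3, fast=6
  step 4: slow=4, fast=6
  step 5: slow=5, fast=6
  step 6: slow=6, fast=6
  slow == fast at node 6: cycle detected

Cycle: yes


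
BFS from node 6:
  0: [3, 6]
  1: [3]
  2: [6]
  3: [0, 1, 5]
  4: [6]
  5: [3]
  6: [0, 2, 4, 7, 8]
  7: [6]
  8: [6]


Visit 6, enqueue [0, 2, 4, 7, 8]
Visit 0, enqueue [3]
Visit 2, enqueue []
Visit 4, enqueue []
Visit 7, enqueue []
Visit 8, enqueue []
Visit 3, enqueue [1, 5]
Visit 1, enqueue []
Visit 5, enqueue []

BFS order: [6, 0, 2, 4, 7, 8, 3, 1, 5]


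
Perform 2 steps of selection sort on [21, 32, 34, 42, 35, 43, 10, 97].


Initial: [21, 32, 34, 42, 35, 43, 10, 97]
Step 1: min=10 at 6
  Swap: [10, 32, 34, 42, 35, 43, 21, 97]
Step 2: min=21 at 6
  Swap: [10, 21, 34, 42, 35, 43, 32, 97]

After 2 steps: [10, 21, 34, 42, 35, 43, 32, 97]


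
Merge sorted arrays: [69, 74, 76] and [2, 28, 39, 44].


Take 2 from B
Take 28 from B
Take 39 from B
Take 44 from B

Merged: [2, 28, 39, 44, 69, 74, 76]


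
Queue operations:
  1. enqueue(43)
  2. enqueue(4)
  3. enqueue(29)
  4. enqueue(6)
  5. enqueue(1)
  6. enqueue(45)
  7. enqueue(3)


enqueue(43) -> [43]
enqueue(4) -> [43, 4]
enqueue(29) -> [43, 4, 29]
enqueue(6) -> [43, 4, 29, 6]
enqueue(1) -> [43, 4, 29, 6, 1]
enqueue(45) -> [43, 4, 29, 6, 1, 45]
enqueue(3) -> [43, 4, 29, 6, 1, 45, 3]

Final queue: [43, 4, 29, 6, 1, 45, 3]


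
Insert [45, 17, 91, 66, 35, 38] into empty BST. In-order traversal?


Insert 45: root
Insert 17: L from 45
Insert 91: R from 45
Insert 66: R from 45 -> L from 91
Insert 35: L from 45 -> R from 17
Insert 38: L from 45 -> R from 17 -> R from 35

In-order: [17, 35, 38, 45, 66, 91]


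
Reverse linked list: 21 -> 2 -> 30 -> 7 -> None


Step 1: curr=21, set curr.next=prev(None) | reversed so far: 21
Step 2: curr=2, set curr.next=prev(21) | reversed so far: 2 -> 21
Step 3: curr=30, set curr.next=prev(2) | reversed so far: 30 -> 2 -> 21
Step 4: curr=7, set curr.next=prev(30) | reversed so far: 7 -> 30 -> 2 -> 21

7 -> 30 -> 2 -> 21 -> None


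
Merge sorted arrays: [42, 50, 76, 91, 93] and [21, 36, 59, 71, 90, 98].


Take 21 from B
Take 36 from B
Take 42 from A
Take 50 from A
Take 59 from B
Take 71 from B
Take 76 from A
Take 90 from B
Take 91 from A
Take 93 from A

Merged: [21, 36, 42, 50, 59, 71, 76, 90, 91, 93, 98]


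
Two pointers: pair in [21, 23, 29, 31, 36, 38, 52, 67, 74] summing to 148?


lo=0(21)+hi=8(74)=95
lo=1(23)+hi=8(74)=97
lo=2(29)+hi=8(74)=103
lo=3(31)+hi=8(74)=105
lo=4(36)+hi=8(74)=110
lo=5(38)+hi=8(74)=112
lo=6(52)+hi=8(74)=126
lo=7(67)+hi=8(74)=141

No pair found


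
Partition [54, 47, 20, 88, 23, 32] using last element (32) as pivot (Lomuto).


Pivot: 32
  20 <= 32: swap -> [20, 47, 54, 88, 23, 32]
  23 <= 32: swap -> [20, 23, 54, 88, 47, 32]
Place pivot at 2: [20, 23, 32, 88, 47, 54]

Partitioned: [20, 23, 32, 88, 47, 54]


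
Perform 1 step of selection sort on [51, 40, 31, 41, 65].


Initial: [51, 40, 31, 41, 65]
Step 1: min=31 at 2
  Swap: [31, 40, 51, 41, 65]

After 1 step: [31, 40, 51, 41, 65]


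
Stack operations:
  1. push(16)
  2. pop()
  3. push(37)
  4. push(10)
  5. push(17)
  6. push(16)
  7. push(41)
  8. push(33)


push(16) -> [16]
pop()->16, []
push(37) -> [37]
push(10) -> [37, 10]
push(17) -> [37, 10, 17]
push(16) -> [37, 10, 17, 16]
push(41) -> [37, 10, 17, 16, 41]
push(33) -> [37, 10, 17, 16, 41, 33]

Final stack: [37, 10, 17, 16, 41, 33]


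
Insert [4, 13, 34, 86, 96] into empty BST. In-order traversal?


Insert 4: root
Insert 13: R from 4
Insert 34: R from 4 -> R from 13
Insert 86: R from 4 -> R from 13 -> R from 34
Insert 96: R from 4 -> R from 13 -> R from 34 -> R from 86

In-order: [4, 13, 34, 86, 96]


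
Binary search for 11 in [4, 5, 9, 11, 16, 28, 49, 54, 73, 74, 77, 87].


Step 1: lo=0, hi=11, mid=5, val=28
Step 2: lo=0, hi=4, mid=2, val=9
Step 3: lo=3, hi=4, mid=3, val=11

Found at index 3


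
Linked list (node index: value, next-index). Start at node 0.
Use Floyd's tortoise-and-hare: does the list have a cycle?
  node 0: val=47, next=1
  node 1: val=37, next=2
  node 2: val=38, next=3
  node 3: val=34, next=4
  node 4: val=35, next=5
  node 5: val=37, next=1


Floyd's tortoise (slow, +1) and hare (fast, +2):
  init: slow=0, fast=0
  step 1: slow=1, fast=2
  step 2: slow=2, fast=4
  step 3: slow=3, fast=1
  step 4: slow=4, fast=3
  step 5: slow=5, fast=5
  slow == fast at node 5: cycle detected

Cycle: yes


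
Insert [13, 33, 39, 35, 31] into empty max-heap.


Insert 13: [13]
Insert 33: [33, 13]
Insert 39: [39, 13, 33]
Insert 35: [39, 35, 33, 13]
Insert 31: [39, 35, 33, 13, 31]

Final heap: [39, 35, 33, 13, 31]


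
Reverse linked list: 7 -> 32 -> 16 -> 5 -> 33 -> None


Step 1: curr=7, set curr.next=prev(None) | reversed so far: 7
Step 2: curr=32, set curr.next=prev(7) | reversed so far: 32 -> 7
Step 3: curr=16, set curr.next=prev(32) | reversed so far: 16 -> 32 -> 7
Step 4: curr=5, set curr.next=prev(16) | reversed so far: 5 -> 16 -> 32 -> 7
Step 5: curr=33, set curr.next=prev(5) | reversed so far: 33 -> 5 -> 16 -> 32 -> 7

33 -> 5 -> 16 -> 32 -> 7 -> None


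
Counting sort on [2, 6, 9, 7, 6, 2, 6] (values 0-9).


Input: [2, 6, 9, 7, 6, 2, 6]
Counts: [0, 0, 2, 0, 0, 0, 3, 1, 0, 1]

Sorted: [2, 2, 6, 6, 6, 7, 9]


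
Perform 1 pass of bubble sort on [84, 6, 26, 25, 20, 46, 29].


Initial: [84, 6, 26, 25, 20, 46, 29]
Pass 1: [6, 26, 25, 20, 46, 29, 84] (6 swaps)

After 1 pass: [6, 26, 25, 20, 46, 29, 84]


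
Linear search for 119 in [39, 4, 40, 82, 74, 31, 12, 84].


i=0: 39!=119
i=1: 4!=119
i=2: 40!=119
i=3: 82!=119
i=4: 74!=119
i=5: 31!=119
i=6: 12!=119
i=7: 84!=119

Not found, 8 comps


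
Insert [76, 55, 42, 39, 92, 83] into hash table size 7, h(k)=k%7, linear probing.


Insert 76: h=6 -> slot 6
Insert 55: h=6, 1 probes -> slot 0
Insert 42: h=0, 1 probes -> slot 1
Insert 39: h=4 -> slot 4
Insert 92: h=1, 1 probes -> slot 2
Insert 83: h=6, 4 probes -> slot 3

Table: [55, 42, 92, 83, 39, None, 76]


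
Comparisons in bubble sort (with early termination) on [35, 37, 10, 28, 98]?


Algorithm: bubble sort (with early termination)
Input: [35, 37, 10, 28, 98]
Sorted: [10, 28, 35, 37, 98]

9


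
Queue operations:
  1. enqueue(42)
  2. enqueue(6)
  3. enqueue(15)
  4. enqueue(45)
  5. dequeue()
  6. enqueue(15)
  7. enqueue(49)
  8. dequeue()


enqueue(42) -> [42]
enqueue(6) -> [42, 6]
enqueue(15) -> [42, 6, 15]
enqueue(45) -> [42, 6, 15, 45]
dequeue()->42, [6, 15, 45]
enqueue(15) -> [6, 15, 45, 15]
enqueue(49) -> [6, 15, 45, 15, 49]
dequeue()->6, [15, 45, 15, 49]

Final queue: [15, 45, 15, 49]


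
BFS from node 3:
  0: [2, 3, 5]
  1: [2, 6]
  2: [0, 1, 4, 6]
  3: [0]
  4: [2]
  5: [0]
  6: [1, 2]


Visit 3, enqueue [0]
Visit 0, enqueue [2, 5]
Visit 2, enqueue [1, 4, 6]
Visit 5, enqueue []
Visit 1, enqueue []
Visit 4, enqueue []
Visit 6, enqueue []

BFS order: [3, 0, 2, 5, 1, 4, 6]


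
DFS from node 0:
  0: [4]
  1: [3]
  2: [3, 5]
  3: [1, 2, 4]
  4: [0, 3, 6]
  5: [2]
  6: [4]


Visit 0, push [4]
Visit 4, push [6, 3]
Visit 3, push [2, 1]
Visit 1, push []
Visit 2, push [5]
Visit 5, push []
Visit 6, push []

DFS order: [0, 4, 3, 1, 2, 5, 6]


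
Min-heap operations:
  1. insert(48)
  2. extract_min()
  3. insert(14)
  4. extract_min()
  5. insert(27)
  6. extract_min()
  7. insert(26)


insert(48) -> [48]
extract_min()->48, []
insert(14) -> [14]
extract_min()->14, []
insert(27) -> [27]
extract_min()->27, []
insert(26) -> [26]

Final heap: [26]


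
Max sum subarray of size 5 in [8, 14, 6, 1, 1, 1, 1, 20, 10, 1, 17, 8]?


[0:5]: 30
[1:6]: 23
[2:7]: 10
[3:8]: 24
[4:9]: 33
[5:10]: 33
[6:11]: 49
[7:12]: 56

Max: 56 at [7:12]


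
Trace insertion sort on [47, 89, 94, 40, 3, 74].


Initial: [47, 89, 94, 40, 3, 74]
Insert 89: [47, 89, 94, 40, 3, 74]
Insert 94: [47, 89, 94, 40, 3, 74]
Insert 40: [40, 47, 89, 94, 3, 74]
Insert 3: [3, 40, 47, 89, 94, 74]
Insert 74: [3, 40, 47, 74, 89, 94]

Sorted: [3, 40, 47, 74, 89, 94]


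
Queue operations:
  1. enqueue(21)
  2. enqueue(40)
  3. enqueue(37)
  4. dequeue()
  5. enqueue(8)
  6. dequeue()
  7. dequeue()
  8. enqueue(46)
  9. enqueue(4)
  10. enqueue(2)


enqueue(21) -> [21]
enqueue(40) -> [21, 40]
enqueue(37) -> [21, 40, 37]
dequeue()->21, [40, 37]
enqueue(8) -> [40, 37, 8]
dequeue()->40, [37, 8]
dequeue()->37, [8]
enqueue(46) -> [8, 46]
enqueue(4) -> [8, 46, 4]
enqueue(2) -> [8, 46, 4, 2]

Final queue: [8, 46, 4, 2]


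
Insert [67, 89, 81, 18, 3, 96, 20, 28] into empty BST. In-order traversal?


Insert 67: root
Insert 89: R from 67
Insert 81: R from 67 -> L from 89
Insert 18: L from 67
Insert 3: L from 67 -> L from 18
Insert 96: R from 67 -> R from 89
Insert 20: L from 67 -> R from 18
Insert 28: L from 67 -> R from 18 -> R from 20

In-order: [3, 18, 20, 28, 67, 81, 89, 96]


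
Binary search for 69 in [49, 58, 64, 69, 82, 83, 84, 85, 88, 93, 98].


Step 1: lo=0, hi=10, mid=5, val=83
Step 2: lo=0, hi=4, mid=2, val=64
Step 3: lo=3, hi=4, mid=3, val=69

Found at index 3


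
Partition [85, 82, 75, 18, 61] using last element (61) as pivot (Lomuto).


Pivot: 61
  18 <= 61: swap -> [18, 82, 75, 85, 61]
Place pivot at 1: [18, 61, 75, 85, 82]

Partitioned: [18, 61, 75, 85, 82]


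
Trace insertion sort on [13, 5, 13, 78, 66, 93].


Initial: [13, 5, 13, 78, 66, 93]
Insert 5: [5, 13, 13, 78, 66, 93]
Insert 13: [5, 13, 13, 78, 66, 93]
Insert 78: [5, 13, 13, 78, 66, 93]
Insert 66: [5, 13, 13, 66, 78, 93]
Insert 93: [5, 13, 13, 66, 78, 93]

Sorted: [5, 13, 13, 66, 78, 93]


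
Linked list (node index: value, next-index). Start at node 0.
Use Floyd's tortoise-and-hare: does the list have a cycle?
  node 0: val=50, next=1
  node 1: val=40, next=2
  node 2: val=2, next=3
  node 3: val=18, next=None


Floyd's tortoise (slow, +1) and hare (fast, +2):
  init: slow=0, fast=0
  step 1: slow=1, fast=2
  step 2: fast 2->3->None, no cycle

Cycle: no


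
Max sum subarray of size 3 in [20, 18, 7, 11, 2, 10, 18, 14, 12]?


[0:3]: 45
[1:4]: 36
[2:5]: 20
[3:6]: 23
[4:7]: 30
[5:8]: 42
[6:9]: 44

Max: 45 at [0:3]


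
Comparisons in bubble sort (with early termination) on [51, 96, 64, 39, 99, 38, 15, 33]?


Algorithm: bubble sort (with early termination)
Input: [51, 96, 64, 39, 99, 38, 15, 33]
Sorted: [15, 33, 38, 39, 51, 64, 96, 99]

28


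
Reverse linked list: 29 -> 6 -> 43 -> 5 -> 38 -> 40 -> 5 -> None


Step 1: curr=29, set curr.next=prev(None) | reversed so far: 29
Step 2: curr=6, set curr.next=prev(29) | reversed so far: 6 -> 29
Step 3: curr=43, set curr.next=prev(6) | reversed so far: 43 -> 6 -> 29
Step 4: curr=5, set curr.next=prev(43) | reversed so far: 5 -> 43 -> 6 -> 29
Step 5: curr=38, set curr.next=prev(5) | reversed so far: 38 -> 5 -> 43 -> 6 -> 29
Step 6: curr=40, set curr.next=prev(38) | reversed so far: 40 -> 38 -> 5 -> 43 -> 6 -> 29
Step 7: curr=5, set curr.next=prev(40) | reversed so far: 5 -> 40 -> 38 -> 5 -> 43 -> 6 -> 29

5 -> 40 -> 38 -> 5 -> 43 -> 6 -> 29 -> None


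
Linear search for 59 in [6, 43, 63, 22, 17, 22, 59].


i=0: 6!=59
i=1: 43!=59
i=2: 63!=59
i=3: 22!=59
i=4: 17!=59
i=5: 22!=59
i=6: 59==59 found!

Found at 6, 7 comps


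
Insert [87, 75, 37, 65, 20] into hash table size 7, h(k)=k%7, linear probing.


Insert 87: h=3 -> slot 3
Insert 75: h=5 -> slot 5
Insert 37: h=2 -> slot 2
Insert 65: h=2, 2 probes -> slot 4
Insert 20: h=6 -> slot 6

Table: [None, None, 37, 87, 65, 75, 20]


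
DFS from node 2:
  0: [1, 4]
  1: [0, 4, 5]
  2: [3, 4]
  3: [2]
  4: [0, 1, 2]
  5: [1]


Visit 2, push [4, 3]
Visit 3, push []
Visit 4, push [1, 0]
Visit 0, push [1]
Visit 1, push [5]
Visit 5, push []

DFS order: [2, 3, 4, 0, 1, 5]


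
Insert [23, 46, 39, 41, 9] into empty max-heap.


Insert 23: [23]
Insert 46: [46, 23]
Insert 39: [46, 23, 39]
Insert 41: [46, 41, 39, 23]
Insert 9: [46, 41, 39, 23, 9]

Final heap: [46, 41, 39, 23, 9]


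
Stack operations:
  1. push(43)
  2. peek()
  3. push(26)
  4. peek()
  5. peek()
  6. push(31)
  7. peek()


push(43) -> [43]
peek()->43
push(26) -> [43, 26]
peek()->26
peek()->26
push(31) -> [43, 26, 31]
peek()->31

Final stack: [43, 26, 31]


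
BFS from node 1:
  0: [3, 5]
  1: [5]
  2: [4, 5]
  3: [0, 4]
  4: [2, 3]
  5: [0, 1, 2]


Visit 1, enqueue [5]
Visit 5, enqueue [0, 2]
Visit 0, enqueue [3]
Visit 2, enqueue [4]
Visit 3, enqueue []
Visit 4, enqueue []

BFS order: [1, 5, 0, 2, 3, 4]


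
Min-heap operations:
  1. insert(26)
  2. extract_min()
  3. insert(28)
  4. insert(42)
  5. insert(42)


insert(26) -> [26]
extract_min()->26, []
insert(28) -> [28]
insert(42) -> [28, 42]
insert(42) -> [28, 42, 42]

Final heap: [28, 42, 42]


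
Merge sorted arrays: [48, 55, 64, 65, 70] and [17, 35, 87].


Take 17 from B
Take 35 from B
Take 48 from A
Take 55 from A
Take 64 from A
Take 65 from A
Take 70 from A

Merged: [17, 35, 48, 55, 64, 65, 70, 87]


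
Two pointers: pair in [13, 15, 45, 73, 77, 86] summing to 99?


lo=0(13)+hi=5(86)=99

Yes: 13+86=99


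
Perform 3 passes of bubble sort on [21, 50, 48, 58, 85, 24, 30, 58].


Initial: [21, 50, 48, 58, 85, 24, 30, 58]
Pass 1: [21, 48, 50, 58, 24, 30, 58, 85] (4 swaps)
Pass 2: [21, 48, 50, 24, 30, 58, 58, 85] (2 swaps)
Pass 3: [21, 48, 24, 30, 50, 58, 58, 85] (2 swaps)

After 3 passes: [21, 48, 24, 30, 50, 58, 58, 85]


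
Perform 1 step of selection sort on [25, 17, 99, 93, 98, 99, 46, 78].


Initial: [25, 17, 99, 93, 98, 99, 46, 78]
Step 1: min=17 at 1
  Swap: [17, 25, 99, 93, 98, 99, 46, 78]

After 1 step: [17, 25, 99, 93, 98, 99, 46, 78]


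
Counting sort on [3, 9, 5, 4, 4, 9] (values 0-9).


Input: [3, 9, 5, 4, 4, 9]
Counts: [0, 0, 0, 1, 2, 1, 0, 0, 0, 2]

Sorted: [3, 4, 4, 5, 9, 9]


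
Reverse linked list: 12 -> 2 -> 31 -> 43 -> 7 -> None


Step 1: curr=12, set curr.next=prev(None) | reversed so far: 12
Step 2: curr=2, set curr.next=prev(12) | reversed so far: 2 -> 12
Step 3: curr=31, set curr.next=prev(2) | reversed so far: 31 -> 2 -> 12
Step 4: curr=43, set curr.next=prev(31) | reversed so far: 43 -> 31 -> 2 -> 12
Step 5: curr=7, set curr.next=prev(43) | reversed so far: 7 -> 43 -> 31 -> 2 -> 12

7 -> 43 -> 31 -> 2 -> 12 -> None


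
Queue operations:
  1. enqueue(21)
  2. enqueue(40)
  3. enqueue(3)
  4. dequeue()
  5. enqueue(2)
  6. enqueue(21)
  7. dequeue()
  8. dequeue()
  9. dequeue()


enqueue(21) -> [21]
enqueue(40) -> [21, 40]
enqueue(3) -> [21, 40, 3]
dequeue()->21, [40, 3]
enqueue(2) -> [40, 3, 2]
enqueue(21) -> [40, 3, 2, 21]
dequeue()->40, [3, 2, 21]
dequeue()->3, [2, 21]
dequeue()->2, [21]

Final queue: [21]


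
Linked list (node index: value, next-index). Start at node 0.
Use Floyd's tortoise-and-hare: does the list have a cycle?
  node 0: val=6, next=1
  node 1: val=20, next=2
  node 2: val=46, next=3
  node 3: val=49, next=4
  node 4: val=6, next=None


Floyd's tortoise (slow, +1) and hare (fast, +2):
  init: slow=0, fast=0
  step 1: slow=1, fast=2
  step 2: slow=2, fast=4
  step 3: fast -> None, no cycle

Cycle: no


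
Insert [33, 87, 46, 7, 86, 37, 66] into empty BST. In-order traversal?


Insert 33: root
Insert 87: R from 33
Insert 46: R from 33 -> L from 87
Insert 7: L from 33
Insert 86: R from 33 -> L from 87 -> R from 46
Insert 37: R from 33 -> L from 87 -> L from 46
Insert 66: R from 33 -> L from 87 -> R from 46 -> L from 86

In-order: [7, 33, 37, 46, 66, 86, 87]


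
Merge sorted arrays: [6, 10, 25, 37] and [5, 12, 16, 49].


Take 5 from B
Take 6 from A
Take 10 from A
Take 12 from B
Take 16 from B
Take 25 from A
Take 37 from A

Merged: [5, 6, 10, 12, 16, 25, 37, 49]


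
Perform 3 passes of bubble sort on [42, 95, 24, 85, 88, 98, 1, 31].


Initial: [42, 95, 24, 85, 88, 98, 1, 31]
Pass 1: [42, 24, 85, 88, 95, 1, 31, 98] (5 swaps)
Pass 2: [24, 42, 85, 88, 1, 31, 95, 98] (3 swaps)
Pass 3: [24, 42, 85, 1, 31, 88, 95, 98] (2 swaps)

After 3 passes: [24, 42, 85, 1, 31, 88, 95, 98]


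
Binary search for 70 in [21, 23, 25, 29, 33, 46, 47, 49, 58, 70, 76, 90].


Step 1: lo=0, hi=11, mid=5, val=46
Step 2: lo=6, hi=11, mid=8, val=58
Step 3: lo=9, hi=11, mid=10, val=76
Step 4: lo=9, hi=9, mid=9, val=70

Found at index 9


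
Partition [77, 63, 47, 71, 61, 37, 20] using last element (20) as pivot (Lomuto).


Pivot: 20
Place pivot at 0: [20, 63, 47, 71, 61, 37, 77]

Partitioned: [20, 63, 47, 71, 61, 37, 77]


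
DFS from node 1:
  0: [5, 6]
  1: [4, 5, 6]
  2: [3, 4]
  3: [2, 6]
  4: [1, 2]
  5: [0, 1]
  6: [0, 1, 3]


Visit 1, push [6, 5, 4]
Visit 4, push [2]
Visit 2, push [3]
Visit 3, push [6]
Visit 6, push [0]
Visit 0, push [5]
Visit 5, push []

DFS order: [1, 4, 2, 3, 6, 0, 5]


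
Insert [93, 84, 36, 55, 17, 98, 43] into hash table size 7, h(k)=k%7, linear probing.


Insert 93: h=2 -> slot 2
Insert 84: h=0 -> slot 0
Insert 36: h=1 -> slot 1
Insert 55: h=6 -> slot 6
Insert 17: h=3 -> slot 3
Insert 98: h=0, 4 probes -> slot 4
Insert 43: h=1, 4 probes -> slot 5

Table: [84, 36, 93, 17, 98, 43, 55]


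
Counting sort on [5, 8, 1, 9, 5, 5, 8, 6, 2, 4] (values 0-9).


Input: [5, 8, 1, 9, 5, 5, 8, 6, 2, 4]
Counts: [0, 1, 1, 0, 1, 3, 1, 0, 2, 1]

Sorted: [1, 2, 4, 5, 5, 5, 6, 8, 8, 9]


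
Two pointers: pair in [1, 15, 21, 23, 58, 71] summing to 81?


lo=0(1)+hi=5(71)=72
lo=1(15)+hi=5(71)=86
lo=1(15)+hi=4(58)=73
lo=2(21)+hi=4(58)=79
lo=3(23)+hi=4(58)=81

Yes: 23+58=81


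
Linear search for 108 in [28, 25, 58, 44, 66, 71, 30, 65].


i=0: 28!=108
i=1: 25!=108
i=2: 58!=108
i=3: 44!=108
i=4: 66!=108
i=5: 71!=108
i=6: 30!=108
i=7: 65!=108

Not found, 8 comps


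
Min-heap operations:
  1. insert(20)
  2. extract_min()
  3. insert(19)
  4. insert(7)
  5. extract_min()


insert(20) -> [20]
extract_min()->20, []
insert(19) -> [19]
insert(7) -> [7, 19]
extract_min()->7, [19]

Final heap: [19]


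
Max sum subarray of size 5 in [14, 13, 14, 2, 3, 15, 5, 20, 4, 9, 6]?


[0:5]: 46
[1:6]: 47
[2:7]: 39
[3:8]: 45
[4:9]: 47
[5:10]: 53
[6:11]: 44

Max: 53 at [5:10]


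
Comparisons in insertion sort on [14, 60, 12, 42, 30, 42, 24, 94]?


Algorithm: insertion sort
Input: [14, 60, 12, 42, 30, 42, 24, 94]
Sorted: [12, 14, 24, 30, 42, 42, 60, 94]

16


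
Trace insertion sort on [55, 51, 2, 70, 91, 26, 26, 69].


Initial: [55, 51, 2, 70, 91, 26, 26, 69]
Insert 51: [51, 55, 2, 70, 91, 26, 26, 69]
Insert 2: [2, 51, 55, 70, 91, 26, 26, 69]
Insert 70: [2, 51, 55, 70, 91, 26, 26, 69]
Insert 91: [2, 51, 55, 70, 91, 26, 26, 69]
Insert 26: [2, 26, 51, 55, 70, 91, 26, 69]
Insert 26: [2, 26, 26, 51, 55, 70, 91, 69]
Insert 69: [2, 26, 26, 51, 55, 69, 70, 91]

Sorted: [2, 26, 26, 51, 55, 69, 70, 91]


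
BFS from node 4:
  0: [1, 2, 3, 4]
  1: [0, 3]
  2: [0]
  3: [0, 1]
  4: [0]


Visit 4, enqueue [0]
Visit 0, enqueue [1, 2, 3]
Visit 1, enqueue []
Visit 2, enqueue []
Visit 3, enqueue []

BFS order: [4, 0, 1, 2, 3]


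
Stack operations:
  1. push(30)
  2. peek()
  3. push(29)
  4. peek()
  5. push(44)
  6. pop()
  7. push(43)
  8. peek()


push(30) -> [30]
peek()->30
push(29) -> [30, 29]
peek()->29
push(44) -> [30, 29, 44]
pop()->44, [30, 29]
push(43) -> [30, 29, 43]
peek()->43

Final stack: [30, 29, 43]


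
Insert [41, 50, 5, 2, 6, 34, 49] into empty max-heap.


Insert 41: [41]
Insert 50: [50, 41]
Insert 5: [50, 41, 5]
Insert 2: [50, 41, 5, 2]
Insert 6: [50, 41, 5, 2, 6]
Insert 34: [50, 41, 34, 2, 6, 5]
Insert 49: [50, 41, 49, 2, 6, 5, 34]

Final heap: [50, 41, 49, 2, 6, 5, 34]


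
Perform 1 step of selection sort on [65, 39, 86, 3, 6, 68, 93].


Initial: [65, 39, 86, 3, 6, 68, 93]
Step 1: min=3 at 3
  Swap: [3, 39, 86, 65, 6, 68, 93]

After 1 step: [3, 39, 86, 65, 6, 68, 93]


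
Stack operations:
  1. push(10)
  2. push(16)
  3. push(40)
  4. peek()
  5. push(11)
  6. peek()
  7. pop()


push(10) -> [10]
push(16) -> [10, 16]
push(40) -> [10, 16, 40]
peek()->40
push(11) -> [10, 16, 40, 11]
peek()->11
pop()->11, [10, 16, 40]

Final stack: [10, 16, 40]


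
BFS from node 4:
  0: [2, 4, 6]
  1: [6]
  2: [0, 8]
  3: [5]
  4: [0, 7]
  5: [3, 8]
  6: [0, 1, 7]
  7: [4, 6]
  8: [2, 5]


Visit 4, enqueue [0, 7]
Visit 0, enqueue [2, 6]
Visit 7, enqueue []
Visit 2, enqueue [8]
Visit 6, enqueue [1]
Visit 8, enqueue [5]
Visit 1, enqueue []
Visit 5, enqueue [3]
Visit 3, enqueue []

BFS order: [4, 0, 7, 2, 6, 8, 1, 5, 3]


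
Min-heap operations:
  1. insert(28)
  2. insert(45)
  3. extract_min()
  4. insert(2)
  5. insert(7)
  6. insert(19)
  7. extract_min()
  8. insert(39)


insert(28) -> [28]
insert(45) -> [28, 45]
extract_min()->28, [45]
insert(2) -> [2, 45]
insert(7) -> [2, 45, 7]
insert(19) -> [2, 19, 7, 45]
extract_min()->2, [7, 19, 45]
insert(39) -> [7, 19, 45, 39]

Final heap: [7, 19, 45, 39]


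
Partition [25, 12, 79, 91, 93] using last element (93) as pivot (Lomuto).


Pivot: 93
  25 <= 93: advance i (no swap)
  12 <= 93: advance i (no swap)
  79 <= 93: advance i (no swap)
  91 <= 93: advance i (no swap)
Place pivot at 4: [25, 12, 79, 91, 93]

Partitioned: [25, 12, 79, 91, 93]


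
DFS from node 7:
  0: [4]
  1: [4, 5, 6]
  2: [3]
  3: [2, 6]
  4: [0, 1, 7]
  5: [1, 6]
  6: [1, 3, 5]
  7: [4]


Visit 7, push [4]
Visit 4, push [1, 0]
Visit 0, push []
Visit 1, push [6, 5]
Visit 5, push [6]
Visit 6, push [3]
Visit 3, push [2]
Visit 2, push []

DFS order: [7, 4, 0, 1, 5, 6, 3, 2]


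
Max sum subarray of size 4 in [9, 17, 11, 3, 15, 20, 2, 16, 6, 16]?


[0:4]: 40
[1:5]: 46
[2:6]: 49
[3:7]: 40
[4:8]: 53
[5:9]: 44
[6:10]: 40

Max: 53 at [4:8]


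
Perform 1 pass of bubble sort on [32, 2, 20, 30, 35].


Initial: [32, 2, 20, 30, 35]
Pass 1: [2, 20, 30, 32, 35] (3 swaps)

After 1 pass: [2, 20, 30, 32, 35]


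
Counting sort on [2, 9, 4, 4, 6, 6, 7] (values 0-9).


Input: [2, 9, 4, 4, 6, 6, 7]
Counts: [0, 0, 1, 0, 2, 0, 2, 1, 0, 1]

Sorted: [2, 4, 4, 6, 6, 7, 9]


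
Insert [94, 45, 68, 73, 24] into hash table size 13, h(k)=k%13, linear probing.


Insert 94: h=3 -> slot 3
Insert 45: h=6 -> slot 6
Insert 68: h=3, 1 probes -> slot 4
Insert 73: h=8 -> slot 8
Insert 24: h=11 -> slot 11

Table: [None, None, None, 94, 68, None, 45, None, 73, None, None, 24, None]


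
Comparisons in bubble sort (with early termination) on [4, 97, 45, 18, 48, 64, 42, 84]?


Algorithm: bubble sort (with early termination)
Input: [4, 97, 45, 18, 48, 64, 42, 84]
Sorted: [4, 18, 42, 45, 48, 64, 84, 97]

25


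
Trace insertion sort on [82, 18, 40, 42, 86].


Initial: [82, 18, 40, 42, 86]
Insert 18: [18, 82, 40, 42, 86]
Insert 40: [18, 40, 82, 42, 86]
Insert 42: [18, 40, 42, 82, 86]
Insert 86: [18, 40, 42, 82, 86]

Sorted: [18, 40, 42, 82, 86]


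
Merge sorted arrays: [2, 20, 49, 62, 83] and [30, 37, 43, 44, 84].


Take 2 from A
Take 20 from A
Take 30 from B
Take 37 from B
Take 43 from B
Take 44 from B
Take 49 from A
Take 62 from A
Take 83 from A

Merged: [2, 20, 30, 37, 43, 44, 49, 62, 83, 84]


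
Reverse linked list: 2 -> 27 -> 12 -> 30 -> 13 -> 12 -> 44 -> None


Step 1: curr=2, set curr.next=prev(None) | reversed so far: 2
Step 2: curr=27, set curr.next=prev(2) | reversed so far: 27 -> 2
Step 3: curr=12, set curr.next=prev(27) | reversed so far: 12 -> 27 -> 2
Step 4: curr=30, set curr.next=prev(12) | reversed so far: 30 -> 12 -> 27 -> 2
Step 5: curr=13, set curr.next=prev(30) | reversed so far: 13 -> 30 -> 12 -> 27 -> 2
Step 6: curr=12, set curr.next=prev(13) | reversed so far: 12 -> 13 -> 30 -> 12 -> 27 -> 2
Step 7: curr=44, set curr.next=prev(12) | reversed so far: 44 -> 12 -> 13 -> 30 -> 12 -> 27 -> 2

44 -> 12 -> 13 -> 30 -> 12 -> 27 -> 2 -> None


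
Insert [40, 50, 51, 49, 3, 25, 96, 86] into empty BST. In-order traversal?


Insert 40: root
Insert 50: R from 40
Insert 51: R from 40 -> R from 50
Insert 49: R from 40 -> L from 50
Insert 3: L from 40
Insert 25: L from 40 -> R from 3
Insert 96: R from 40 -> R from 50 -> R from 51
Insert 86: R from 40 -> R from 50 -> R from 51 -> L from 96

In-order: [3, 25, 40, 49, 50, 51, 86, 96]


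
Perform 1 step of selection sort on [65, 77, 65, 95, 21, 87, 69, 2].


Initial: [65, 77, 65, 95, 21, 87, 69, 2]
Step 1: min=2 at 7
  Swap: [2, 77, 65, 95, 21, 87, 69, 65]

After 1 step: [2, 77, 65, 95, 21, 87, 69, 65]


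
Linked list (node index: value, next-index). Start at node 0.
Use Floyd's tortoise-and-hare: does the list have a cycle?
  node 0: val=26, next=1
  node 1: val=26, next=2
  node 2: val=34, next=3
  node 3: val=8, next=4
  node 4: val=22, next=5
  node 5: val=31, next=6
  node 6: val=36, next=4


Floyd's tortoise (slow, +1) and hare (fast, +2):
  init: slow=0, fast=0
  step 1: slow=1, fast=2
  step 2: slow=2, fast=4
  step 3: slow=3, fast=6
  step 4: slow=4, fast=5
  step 5: slow=5, fast=4
  step 6: slow=6, fast=6
  slow == fast at node 6: cycle detected

Cycle: yes


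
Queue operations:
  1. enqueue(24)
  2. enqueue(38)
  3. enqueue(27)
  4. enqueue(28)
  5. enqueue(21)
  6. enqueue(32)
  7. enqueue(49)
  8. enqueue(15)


enqueue(24) -> [24]
enqueue(38) -> [24, 38]
enqueue(27) -> [24, 38, 27]
enqueue(28) -> [24, 38, 27, 28]
enqueue(21) -> [24, 38, 27, 28, 21]
enqueue(32) -> [24, 38, 27, 28, 21, 32]
enqueue(49) -> [24, 38, 27, 28, 21, 32, 49]
enqueue(15) -> [24, 38, 27, 28, 21, 32, 49, 15]

Final queue: [24, 38, 27, 28, 21, 32, 49, 15]


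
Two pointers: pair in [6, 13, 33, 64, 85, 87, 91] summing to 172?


lo=0(6)+hi=6(91)=97
lo=1(13)+hi=6(91)=104
lo=2(33)+hi=6(91)=124
lo=3(64)+hi=6(91)=155
lo=4(85)+hi=6(91)=176
lo=4(85)+hi=5(87)=172

Yes: 85+87=172


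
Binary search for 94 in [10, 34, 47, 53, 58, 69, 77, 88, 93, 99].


Step 1: lo=0, hi=9, mid=4, val=58
Step 2: lo=5, hi=9, mid=7, val=88
Step 3: lo=8, hi=9, mid=8, val=93
Step 4: lo=9, hi=9, mid=9, val=99

Not found


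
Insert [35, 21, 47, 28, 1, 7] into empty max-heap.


Insert 35: [35]
Insert 21: [35, 21]
Insert 47: [47, 21, 35]
Insert 28: [47, 28, 35, 21]
Insert 1: [47, 28, 35, 21, 1]
Insert 7: [47, 28, 35, 21, 1, 7]

Final heap: [47, 28, 35, 21, 1, 7]


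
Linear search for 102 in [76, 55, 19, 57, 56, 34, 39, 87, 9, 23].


i=0: 76!=102
i=1: 55!=102
i=2: 19!=102
i=3: 57!=102
i=4: 56!=102
i=5: 34!=102
i=6: 39!=102
i=7: 87!=102
i=8: 9!=102
i=9: 23!=102

Not found, 10 comps


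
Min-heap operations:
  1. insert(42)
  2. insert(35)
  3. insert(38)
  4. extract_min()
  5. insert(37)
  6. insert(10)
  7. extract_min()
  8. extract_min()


insert(42) -> [42]
insert(35) -> [35, 42]
insert(38) -> [35, 42, 38]
extract_min()->35, [38, 42]
insert(37) -> [37, 42, 38]
insert(10) -> [10, 37, 38, 42]
extract_min()->10, [37, 42, 38]
extract_min()->37, [38, 42]

Final heap: [38, 42]


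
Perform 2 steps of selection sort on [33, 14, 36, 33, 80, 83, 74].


Initial: [33, 14, 36, 33, 80, 83, 74]
Step 1: min=14 at 1
  Swap: [14, 33, 36, 33, 80, 83, 74]
Step 2: min=33 at 1
  Swap: [14, 33, 36, 33, 80, 83, 74]

After 2 steps: [14, 33, 36, 33, 80, 83, 74]


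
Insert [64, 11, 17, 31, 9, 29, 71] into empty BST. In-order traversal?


Insert 64: root
Insert 11: L from 64
Insert 17: L from 64 -> R from 11
Insert 31: L from 64 -> R from 11 -> R from 17
Insert 9: L from 64 -> L from 11
Insert 29: L from 64 -> R from 11 -> R from 17 -> L from 31
Insert 71: R from 64

In-order: [9, 11, 17, 29, 31, 64, 71]


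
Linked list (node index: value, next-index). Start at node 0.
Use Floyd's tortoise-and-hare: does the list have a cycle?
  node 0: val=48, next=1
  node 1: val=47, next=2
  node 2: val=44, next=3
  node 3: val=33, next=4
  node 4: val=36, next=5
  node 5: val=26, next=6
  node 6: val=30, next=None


Floyd's tortoise (slow, +1) and hare (fast, +2):
  init: slow=0, fast=0
  step 1: slow=1, fast=2
  step 2: slow=2, fast=4
  step 3: slow=3, fast=6
  step 4: fast -> None, no cycle

Cycle: no


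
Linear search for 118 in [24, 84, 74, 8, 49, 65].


i=0: 24!=118
i=1: 84!=118
i=2: 74!=118
i=3: 8!=118
i=4: 49!=118
i=5: 65!=118

Not found, 6 comps


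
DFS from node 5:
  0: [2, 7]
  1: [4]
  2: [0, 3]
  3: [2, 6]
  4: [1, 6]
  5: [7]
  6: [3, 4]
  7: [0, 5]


Visit 5, push [7]
Visit 7, push [0]
Visit 0, push [2]
Visit 2, push [3]
Visit 3, push [6]
Visit 6, push [4]
Visit 4, push [1]
Visit 1, push []

DFS order: [5, 7, 0, 2, 3, 6, 4, 1]


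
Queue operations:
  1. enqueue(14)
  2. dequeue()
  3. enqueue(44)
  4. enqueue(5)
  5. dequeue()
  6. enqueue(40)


enqueue(14) -> [14]
dequeue()->14, []
enqueue(44) -> [44]
enqueue(5) -> [44, 5]
dequeue()->44, [5]
enqueue(40) -> [5, 40]

Final queue: [5, 40]


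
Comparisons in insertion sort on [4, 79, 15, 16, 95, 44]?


Algorithm: insertion sort
Input: [4, 79, 15, 16, 95, 44]
Sorted: [4, 15, 16, 44, 79, 95]

9


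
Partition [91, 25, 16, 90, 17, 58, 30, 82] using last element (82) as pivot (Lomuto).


Pivot: 82
  25 <= 82: swap -> [25, 91, 16, 90, 17, 58, 30, 82]
  16 <= 82: swap -> [25, 16, 91, 90, 17, 58, 30, 82]
  17 <= 82: swap -> [25, 16, 17, 90, 91, 58, 30, 82]
  58 <= 82: swap -> [25, 16, 17, 58, 91, 90, 30, 82]
  30 <= 82: swap -> [25, 16, 17, 58, 30, 90, 91, 82]
Place pivot at 5: [25, 16, 17, 58, 30, 82, 91, 90]

Partitioned: [25, 16, 17, 58, 30, 82, 91, 90]


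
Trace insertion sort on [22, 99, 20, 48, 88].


Initial: [22, 99, 20, 48, 88]
Insert 99: [22, 99, 20, 48, 88]
Insert 20: [20, 22, 99, 48, 88]
Insert 48: [20, 22, 48, 99, 88]
Insert 88: [20, 22, 48, 88, 99]

Sorted: [20, 22, 48, 88, 99]


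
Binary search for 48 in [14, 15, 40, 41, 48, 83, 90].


Step 1: lo=0, hi=6, mid=3, val=41
Step 2: lo=4, hi=6, mid=5, val=83
Step 3: lo=4, hi=4, mid=4, val=48

Found at index 4


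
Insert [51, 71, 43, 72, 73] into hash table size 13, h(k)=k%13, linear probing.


Insert 51: h=12 -> slot 12
Insert 71: h=6 -> slot 6
Insert 43: h=4 -> slot 4
Insert 72: h=7 -> slot 7
Insert 73: h=8 -> slot 8

Table: [None, None, None, None, 43, None, 71, 72, 73, None, None, None, 51]


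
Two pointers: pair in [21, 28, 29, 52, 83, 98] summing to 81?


lo=0(21)+hi=5(98)=119
lo=0(21)+hi=4(83)=104
lo=0(21)+hi=3(52)=73
lo=1(28)+hi=3(52)=80
lo=2(29)+hi=3(52)=81

Yes: 29+52=81


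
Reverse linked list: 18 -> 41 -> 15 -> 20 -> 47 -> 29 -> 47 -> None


Step 1: curr=18, set curr.next=prev(None) | reversed so far: 18
Step 2: curr=41, set curr.next=prev(18) | reversed so far: 41 -> 18
Step 3: curr=15, set curr.next=prev(41) | reversed so far: 15 -> 41 -> 18
Step 4: curr=20, set curr.next=prev(15) | reversed so far: 20 -> 15 -> 41 -> 18
Step 5: curr=47, set curr.next=prev(20) | reversed so far: 47 -> 20 -> 15 -> 41 -> 18
Step 6: curr=29, set curr.next=prev(47) | reversed so far: 29 -> 47 -> 20 -> 15 -> 41 -> 18
Step 7: curr=47, set curr.next=prev(29) | reversed so far: 47 -> 29 -> 47 -> 20 -> 15 -> 41 -> 18

47 -> 29 -> 47 -> 20 -> 15 -> 41 -> 18 -> None


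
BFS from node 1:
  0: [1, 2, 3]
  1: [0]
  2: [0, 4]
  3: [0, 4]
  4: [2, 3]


Visit 1, enqueue [0]
Visit 0, enqueue [2, 3]
Visit 2, enqueue [4]
Visit 3, enqueue []
Visit 4, enqueue []

BFS order: [1, 0, 2, 3, 4]


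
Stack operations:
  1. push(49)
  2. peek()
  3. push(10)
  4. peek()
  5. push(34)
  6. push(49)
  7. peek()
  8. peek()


push(49) -> [49]
peek()->49
push(10) -> [49, 10]
peek()->10
push(34) -> [49, 10, 34]
push(49) -> [49, 10, 34, 49]
peek()->49
peek()->49

Final stack: [49, 10, 34, 49]


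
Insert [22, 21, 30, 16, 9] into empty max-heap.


Insert 22: [22]
Insert 21: [22, 21]
Insert 30: [30, 21, 22]
Insert 16: [30, 21, 22, 16]
Insert 9: [30, 21, 22, 16, 9]

Final heap: [30, 21, 22, 16, 9]


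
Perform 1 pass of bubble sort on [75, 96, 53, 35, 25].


Initial: [75, 96, 53, 35, 25]
Pass 1: [75, 53, 35, 25, 96] (3 swaps)

After 1 pass: [75, 53, 35, 25, 96]


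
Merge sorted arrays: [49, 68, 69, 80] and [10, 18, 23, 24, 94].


Take 10 from B
Take 18 from B
Take 23 from B
Take 24 from B
Take 49 from A
Take 68 from A
Take 69 from A
Take 80 from A

Merged: [10, 18, 23, 24, 49, 68, 69, 80, 94]


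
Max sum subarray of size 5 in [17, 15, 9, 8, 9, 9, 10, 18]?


[0:5]: 58
[1:6]: 50
[2:7]: 45
[3:8]: 54

Max: 58 at [0:5]


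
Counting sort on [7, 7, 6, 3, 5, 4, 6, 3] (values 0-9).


Input: [7, 7, 6, 3, 5, 4, 6, 3]
Counts: [0, 0, 0, 2, 1, 1, 2, 2, 0, 0]

Sorted: [3, 3, 4, 5, 6, 6, 7, 7]


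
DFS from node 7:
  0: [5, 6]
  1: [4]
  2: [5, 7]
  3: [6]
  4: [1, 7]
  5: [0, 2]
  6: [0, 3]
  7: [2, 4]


Visit 7, push [4, 2]
Visit 2, push [5]
Visit 5, push [0]
Visit 0, push [6]
Visit 6, push [3]
Visit 3, push []
Visit 4, push [1]
Visit 1, push []

DFS order: [7, 2, 5, 0, 6, 3, 4, 1]


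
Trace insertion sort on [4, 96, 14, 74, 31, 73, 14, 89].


Initial: [4, 96, 14, 74, 31, 73, 14, 89]
Insert 96: [4, 96, 14, 74, 31, 73, 14, 89]
Insert 14: [4, 14, 96, 74, 31, 73, 14, 89]
Insert 74: [4, 14, 74, 96, 31, 73, 14, 89]
Insert 31: [4, 14, 31, 74, 96, 73, 14, 89]
Insert 73: [4, 14, 31, 73, 74, 96, 14, 89]
Insert 14: [4, 14, 14, 31, 73, 74, 96, 89]
Insert 89: [4, 14, 14, 31, 73, 74, 89, 96]

Sorted: [4, 14, 14, 31, 73, 74, 89, 96]


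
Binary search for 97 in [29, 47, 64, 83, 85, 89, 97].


Step 1: lo=0, hi=6, mid=3, val=83
Step 2: lo=4, hi=6, mid=5, val=89
Step 3: lo=6, hi=6, mid=6, val=97

Found at index 6


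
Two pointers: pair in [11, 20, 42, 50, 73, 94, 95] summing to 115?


lo=0(11)+hi=6(95)=106
lo=1(20)+hi=6(95)=115

Yes: 20+95=115


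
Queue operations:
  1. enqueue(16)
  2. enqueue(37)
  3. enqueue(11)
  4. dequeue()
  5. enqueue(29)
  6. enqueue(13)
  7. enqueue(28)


enqueue(16) -> [16]
enqueue(37) -> [16, 37]
enqueue(11) -> [16, 37, 11]
dequeue()->16, [37, 11]
enqueue(29) -> [37, 11, 29]
enqueue(13) -> [37, 11, 29, 13]
enqueue(28) -> [37, 11, 29, 13, 28]

Final queue: [37, 11, 29, 13, 28]


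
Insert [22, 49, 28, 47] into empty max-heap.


Insert 22: [22]
Insert 49: [49, 22]
Insert 28: [49, 22, 28]
Insert 47: [49, 47, 28, 22]

Final heap: [49, 47, 28, 22]


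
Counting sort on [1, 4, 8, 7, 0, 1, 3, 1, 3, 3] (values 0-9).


Input: [1, 4, 8, 7, 0, 1, 3, 1, 3, 3]
Counts: [1, 3, 0, 3, 1, 0, 0, 1, 1, 0]

Sorted: [0, 1, 1, 1, 3, 3, 3, 4, 7, 8]


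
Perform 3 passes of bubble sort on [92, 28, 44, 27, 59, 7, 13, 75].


Initial: [92, 28, 44, 27, 59, 7, 13, 75]
Pass 1: [28, 44, 27, 59, 7, 13, 75, 92] (7 swaps)
Pass 2: [28, 27, 44, 7, 13, 59, 75, 92] (3 swaps)
Pass 3: [27, 28, 7, 13, 44, 59, 75, 92] (3 swaps)

After 3 passes: [27, 28, 7, 13, 44, 59, 75, 92]


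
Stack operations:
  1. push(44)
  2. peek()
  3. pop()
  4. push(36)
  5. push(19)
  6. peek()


push(44) -> [44]
peek()->44
pop()->44, []
push(36) -> [36]
push(19) -> [36, 19]
peek()->19

Final stack: [36, 19]


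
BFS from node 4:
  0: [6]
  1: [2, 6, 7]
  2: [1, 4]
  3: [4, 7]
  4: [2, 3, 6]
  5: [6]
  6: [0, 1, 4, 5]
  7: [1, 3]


Visit 4, enqueue [2, 3, 6]
Visit 2, enqueue [1]
Visit 3, enqueue [7]
Visit 6, enqueue [0, 5]
Visit 1, enqueue []
Visit 7, enqueue []
Visit 0, enqueue []
Visit 5, enqueue []

BFS order: [4, 2, 3, 6, 1, 7, 0, 5]


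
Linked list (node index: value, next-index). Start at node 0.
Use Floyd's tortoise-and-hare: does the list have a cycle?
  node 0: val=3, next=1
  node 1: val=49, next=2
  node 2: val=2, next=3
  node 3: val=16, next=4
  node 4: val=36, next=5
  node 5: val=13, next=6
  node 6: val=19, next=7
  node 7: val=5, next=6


Floyd's tortoise (slow, +1) and hare (fast, +2):
  init: slow=0, fast=0
  step 1: slow=1, fast=2
  step 2: slow=2, fast=4
  step 3: slow=3, fast=6
  step 4: slow=4, fast=6
  step 5: slow=5, fast=6
  step 6: slow=6, fast=6
  slow == fast at node 6: cycle detected

Cycle: yes


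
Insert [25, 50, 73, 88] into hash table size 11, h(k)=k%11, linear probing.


Insert 25: h=3 -> slot 3
Insert 50: h=6 -> slot 6
Insert 73: h=7 -> slot 7
Insert 88: h=0 -> slot 0

Table: [88, None, None, 25, None, None, 50, 73, None, None, None]


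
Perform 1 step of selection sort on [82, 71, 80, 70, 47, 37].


Initial: [82, 71, 80, 70, 47, 37]
Step 1: min=37 at 5
  Swap: [37, 71, 80, 70, 47, 82]

After 1 step: [37, 71, 80, 70, 47, 82]


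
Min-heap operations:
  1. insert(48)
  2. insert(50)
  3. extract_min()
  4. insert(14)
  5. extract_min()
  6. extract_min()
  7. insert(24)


insert(48) -> [48]
insert(50) -> [48, 50]
extract_min()->48, [50]
insert(14) -> [14, 50]
extract_min()->14, [50]
extract_min()->50, []
insert(24) -> [24]

Final heap: [24]


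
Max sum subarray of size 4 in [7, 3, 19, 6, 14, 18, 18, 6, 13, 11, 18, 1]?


[0:4]: 35
[1:5]: 42
[2:6]: 57
[3:7]: 56
[4:8]: 56
[5:9]: 55
[6:10]: 48
[7:11]: 48
[8:12]: 43

Max: 57 at [2:6]


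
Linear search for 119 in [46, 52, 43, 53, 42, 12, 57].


i=0: 46!=119
i=1: 52!=119
i=2: 43!=119
i=3: 53!=119
i=4: 42!=119
i=5: 12!=119
i=6: 57!=119

Not found, 7 comps


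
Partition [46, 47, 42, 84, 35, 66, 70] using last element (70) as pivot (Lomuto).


Pivot: 70
  46 <= 70: advance i (no swap)
  47 <= 70: advance i (no swap)
  42 <= 70: advance i (no swap)
  35 <= 70: swap -> [46, 47, 42, 35, 84, 66, 70]
  66 <= 70: swap -> [46, 47, 42, 35, 66, 84, 70]
Place pivot at 5: [46, 47, 42, 35, 66, 70, 84]

Partitioned: [46, 47, 42, 35, 66, 70, 84]
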